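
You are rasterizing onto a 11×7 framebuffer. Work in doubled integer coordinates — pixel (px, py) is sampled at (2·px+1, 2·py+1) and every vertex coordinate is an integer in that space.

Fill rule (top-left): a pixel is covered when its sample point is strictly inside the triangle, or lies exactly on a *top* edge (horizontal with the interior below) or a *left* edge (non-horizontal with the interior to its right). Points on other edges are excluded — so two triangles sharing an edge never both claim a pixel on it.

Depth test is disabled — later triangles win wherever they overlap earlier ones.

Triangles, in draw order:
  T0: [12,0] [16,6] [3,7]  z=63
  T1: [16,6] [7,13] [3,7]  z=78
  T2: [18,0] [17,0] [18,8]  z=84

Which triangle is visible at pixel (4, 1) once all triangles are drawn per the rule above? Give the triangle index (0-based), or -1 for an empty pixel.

T0:
  2·area = 82
  edge (12, 0)→(16, 6): d=(4,6) right/bottom  bias=-1
  edge (16, 6)→(3, 7): d=(-13,1) right/bottom  bias=-1
  edge (3, 7)→(12, 0): d=(9,-7) top-left  bias=+0
    (5,0)@(11, 1): e=[10,70,2] → #
    (6,0)@(13, 1): e=[-2,68,16] → ·
    (4,1)@(9, 3): e=[30,46,6] → #
    (6,1)@(13, 3): e=[6,42,34] → #
    (7,1)@(15, 3): e=[-6,40,48] → ·
    (3,2)@(7, 5): e=[50,22,10] → #
    (7,2)@(15, 5): e=[2,14,66] → #
    (8,2)@(17, 5): e=[-10,12,80] → ·
    (1,3)@(3, 7): e=[82,0,0] → ·  [on edge]
    (3,3)@(7, 7): e=[58,-4,28] → ·
    (4,3)@(9, 7): e=[46,-6,42] → ·
    (5,3)@(11, 7): e=[34,-8,56] → ·
  covered (9 px):
    · · · · · # · · · · ·
    · · · · # # # · · · ·
    · · · # # # # # · · ·
    · · · · · · · · · · ·
    · · · · · · · · · · ·
    · · · · · · · · · · ·
    · · · · · · · · · · ·
T1:
  2·area = 82
  edge (16, 6)→(7, 13): d=(-9,7) right/bottom  bias=-1
  edge (7, 13)→(3, 7): d=(-4,-6) top-left  bias=+0
  edge (3, 7)→(16, 6): d=(13,-1) top-left  bias=+0
    (1,3)@(3, 7): e=[82,0,0] → #  [on edge]
    (2,3)@(5, 7): e=[68,12,2] → #
    (3,3)@(7, 7): e=[54,24,4] → #
    (4,3)@(9, 7): e=[40,36,6] → #
    (5,3)@(11, 7): e=[26,48,8] → #
    (6,3)@(13, 7): e=[12,60,10] → #
    (7,3)@(15, 7): e=[-2,72,12] → ·
    (1,4)@(3, 9): e=[64,-8,26] → ·
    (2,4)@(5, 9): e=[50,4,28] → #
    (6,4)@(13, 9): e=[-6,52,36] → ·
    (2,5)@(5, 11): e=[32,-4,54] → ·
    (3,5)@(7, 11): e=[18,8,56] → #
    (3,6)@(7, 13): e=[0,0,82] → ·  [on edge]
  covered (12 px):
    · · · · · · · · · · ·
    · · · · · · · · · · ·
    · · · · · · · · · · ·
    · # # # # # # · · · ·
    · · # # # # · · · · ·
    · · · # # · · · · · ·
    · · · · · · · · · · ·
T2:
  2·area = 8  (B↔C swapped to make it positive)
  edge (18, 0)→(18, 8): d=(0,8) right/bottom  bias=-1
  edge (18, 8)→(17, 0): d=(-1,-8) top-left  bias=+0
  edge (17, 0)→(18, 0): d=(1,0) top-left  bias=+0
  covered (0 px):
    · · · · · · · · · · ·
    · · · · · · · · · · ·
    · · · · · · · · · · ·
    · · · · · · · · · · ·
    · · · · · · · · · · ·
    · · · · · · · · · · ·
    · · · · · · · · · · ·

Z-buffer (winner per pixel, '.' = empty):
  . . . . . 0 . . . . .
  . . . . 0 0 0 . . . .
  . . . 0 0 0 0 0 . . .
  . 1 1 1 1 1 1 . . . .
  . . 1 1 1 1 . . . . .
  . . . 1 1 . . . . . .
  . . . . . . . . . . .

Result: 0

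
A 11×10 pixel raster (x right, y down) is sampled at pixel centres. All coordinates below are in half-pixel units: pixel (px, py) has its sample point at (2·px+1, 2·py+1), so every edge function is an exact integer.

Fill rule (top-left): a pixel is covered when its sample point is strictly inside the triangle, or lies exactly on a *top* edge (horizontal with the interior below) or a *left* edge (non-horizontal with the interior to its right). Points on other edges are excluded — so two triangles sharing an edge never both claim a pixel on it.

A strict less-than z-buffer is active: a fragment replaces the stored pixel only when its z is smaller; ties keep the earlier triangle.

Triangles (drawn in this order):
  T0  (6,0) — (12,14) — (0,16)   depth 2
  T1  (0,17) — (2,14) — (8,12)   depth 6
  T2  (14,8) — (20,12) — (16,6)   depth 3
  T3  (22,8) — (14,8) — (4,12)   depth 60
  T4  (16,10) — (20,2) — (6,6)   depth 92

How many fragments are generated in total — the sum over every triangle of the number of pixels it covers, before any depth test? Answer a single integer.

T0:
  2·area = 180
  edge (6, 0)→(12, 14): d=(6,14) right/bottom  bias=-1
  edge (12, 14)→(0, 16): d=(-12,2) right/bottom  bias=-1
  edge (0, 16)→(6, 0): d=(6,-16) top-left  bias=+0
    (2,1)@(5, 3): e=[32,146,2] → █
    (3,1)@(7, 3): e=[4,142,34] → █
    (4,1)@(9, 3): e=[-24,138,66] → ·
    (2,2)@(5, 5): e=[44,122,14] → █
    (4,2)@(9, 5): e=[-12,114,78] → ·
    (2,3)@(5, 7): e=[56,98,26] → █
    (4,3)@(9, 7): e=[0,90,90] → ·  [on edge]
    (1,4)@(3, 9): e=[96,78,6] → █
    (4,4)@(9, 9): e=[12,66,102] → █
    (5,4)@(11, 9): e=[-16,62,134] → ·
    (1,5)@(3, 11): e=[108,54,18] → █
    (5,5)@(11, 11): e=[-4,38,146] → ·
  covered (22 px):
    · · · · · · · · · · ·
    · · █ █ · · · · · · ·
    · · █ █ · · · · · · ·
    · · █ █ · · · · · · ·
    · █ █ █ █ · · · · · ·
    · █ █ █ █ · · · · · ·
    · █ █ █ █ █ · · · · ·
    █ █ █ · · · · · · · ·
    · · · · · · · · · · ·
    · · · · · · · · · · ·
T1:
  2·area = 14
  edge (0, 17)→(2, 14): d=(2,-3) top-left  bias=+0
  edge (2, 14)→(8, 12): d=(6,-2) top-left  bias=+0
  edge (8, 12)→(0, 17): d=(-8,5) right/bottom  bias=-1
    (8,4)@(17, 9): e=[35,0,-21] → ·  [on edge]
    (5,5)@(11, 11): e=[21,0,-7] → ·  [on edge]
    (2,6)@(5, 13): e=[7,0,7] → █  [on edge]
    (3,6)@(7, 13): e=[13,4,-3] → ·
    (1,7)@(3, 15): e=[5,8,1] → █
    (2,7)@(5, 15): e=[11,12,-9] → ·
    (1,8)@(3, 17): e=[9,20,-15] → ·
  covered (2 px):
    · · · · · · · · · · ·
    · · · · · · · · · · ·
    · · · · · · · · · · ·
    · · · · · · · · · · ·
    · · · · · · · · · · ·
    · · · · · · · · · · ·
    · · █ · · · · · · · ·
    · █ · · · · · · · · ·
    · · · · · · · · · · ·
    · · · · · · · · · · ·
T2:
  2·area = 20  (B↔C swapped to make it positive)
  edge (14, 8)→(16, 6): d=(2,-2) top-left  bias=+0
  edge (16, 6)→(20, 12): d=(4,6) right/bottom  bias=-1
  edge (20, 12)→(14, 8): d=(-6,-4) top-left  bias=+0
    (10,0)@(21, 1): e=[0,-50,70] → ·  [on edge]
    (9,1)@(19, 3): e=[0,-30,50] → ·  [on edge]
    (8,2)@(17, 5): e=[0,-10,30] → ·  [on edge]
    (7,3)@(15, 7): e=[0,10,10] → █  [on edge]
    (8,3)@(17, 7): e=[4,-2,18] → ·
    (6,4)@(13, 9): e=[0,30,-10] → ·  [on edge]
    (7,4)@(15, 9): e=[4,18,-2] → ·
    (8,4)@(17, 9): e=[8,6,6] → █
    (9,4)@(19, 9): e=[12,-6,14] → ·
    (5,5)@(11, 11): e=[0,50,-30] → ·  [on edge]
    (8,5)@(17, 11): e=[12,14,-6] → ·
    (9,5)@(19, 11): e=[16,2,2] → █
    (4,6)@(9, 13): e=[0,70,-50] → ·  [on edge]
    (3,7)@(7, 15): e=[0,90,-70] → ·  [on edge]
    (2,8)@(5, 17): e=[0,110,-90] → ·  [on edge]
    (1,9)@(3, 19): e=[0,130,-110] → ·  [on edge]
  covered (3 px):
    · · · · · · · · · · ·
    · · · · · · · · · · ·
    · · · · · · · · · · ·
    · · · · · · · █ · · ·
    · · · · · · · · █ · ·
    · · · · · · · · · █ ·
    · · · · · · · · · · ·
    · · · · · · · · · · ·
    · · · · · · · · · · ·
    · · · · · · · · · · ·
T3:
  2·area = 32  (B↔C swapped to make it positive)
  edge (22, 8)→(4, 12): d=(-18,4) right/bottom  bias=-1
  edge (4, 12)→(14, 8): d=(10,-4) top-left  bias=+0
  edge (14, 8)→(22, 8): d=(8,0) top-left  bias=+0
    (6,4)@(13, 9): e=[18,6,8] → █
    (7,4)@(15, 9): e=[10,14,8] → █
    (8,4)@(17, 9): e=[2,22,8] → █
    (9,4)@(19, 9): e=[-6,30,8] → ·
    (3,5)@(7, 11): e=[6,2,24] → █
    (4,5)@(9, 11): e=[-2,10,24] → ·
    (6,5)@(13, 11): e=[-18,26,24] → ·
    (7,5)@(15, 11): e=[-26,34,24] → ·
    (8,5)@(17, 11): e=[-34,42,24] → ·
    (3,6)@(7, 13): e=[-30,22,40] → ·
  covered (4 px):
    · · · · · · · · · · ·
    · · · · · · · · · · ·
    · · · · · · · · · · ·
    · · · · · · · · · · ·
    · · · · · · █ █ █ · ·
    · · · █ · · · · · · ·
    · · · · · · · · · · ·
    · · · · · · · · · · ·
    · · · · · · · · · · ·
    · · · · · · · · · · ·
T4:
  2·area = 96  (B↔C swapped to make it positive)
  edge (16, 10)→(6, 6): d=(-10,-4) top-left  bias=+0
  edge (6, 6)→(20, 2): d=(14,-4) top-left  bias=+0
  edge (20, 2)→(16, 10): d=(-4,8) right/bottom  bias=-1
    (8,1)@(17, 3): e=[74,2,20] → █
    (9,1)@(19, 3): e=[82,10,4] → █
    (10,1)@(21, 3): e=[90,18,-12] → ·
    (5,2)@(11, 5): e=[30,6,60] → █
    (6,2)@(13, 5): e=[38,14,44] → █
    (7,2)@(15, 5): e=[46,22,28] → █
    (9,2)@(19, 5): e=[62,38,-4] → ·
    (4,3)@(9, 7): e=[2,26,68] → █
    (9,3)@(19, 7): e=[42,66,-12] → ·
    (4,4)@(9, 9): e=[-18,54,60] → ·
    (5,4)@(11, 9): e=[-10,62,44] → ·
    (6,4)@(13, 9): e=[-2,70,28] → ·
  covered (12 px):
    · · · · · · · · · · ·
    · · · · · · · · █ █ ·
    · · · · · █ █ █ █ · ·
    · · · · █ █ █ █ █ · ·
    · · · · · · · █ · · ·
    · · · · · · · · · · ·
    · · · · · · · · · · ·
    · · · · · · · · · · ·
    · · · · · · · · · · ·
    · · · · · · · · · · ·

Result: 43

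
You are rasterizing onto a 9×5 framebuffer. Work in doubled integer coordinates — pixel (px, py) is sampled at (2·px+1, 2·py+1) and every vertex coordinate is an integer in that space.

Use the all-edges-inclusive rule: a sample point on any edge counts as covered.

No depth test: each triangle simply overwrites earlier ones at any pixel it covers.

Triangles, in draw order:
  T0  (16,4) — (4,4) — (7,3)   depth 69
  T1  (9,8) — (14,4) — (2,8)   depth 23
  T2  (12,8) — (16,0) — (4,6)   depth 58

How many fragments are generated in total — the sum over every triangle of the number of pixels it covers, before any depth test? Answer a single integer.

T0:
  2·area = 12
  edge (16, 4)→(4, 4): d=(-12,0) inclusive
  edge (4, 4)→(7, 3): d=(3,-1) inclusive
  edge (7, 3)→(16, 4): d=(9,1) inclusive
    (6,0)@(13, 1): e=[36,0,-24] → .  [on edge]
    (3,1)@(7, 3): e=[12,0,0] → X  [on edge]
    (4,1)@(9, 3): e=[12,2,-2] → .
    (0,2)@(1, 5): e=[-12,0,24] → .  [on edge]
    (3,2)@(7, 5): e=[-12,6,18] → .
  covered (1 px):
    . . . . . . . . .
    . . . X . . . . .
    . . . . . . . . .
    . . . . . . . . .
    . . . . . . . . .
T1:
  2·area = 28  (B↔C swapped to make it positive)
  edge (9, 8)→(2, 8): d=(-7,0) inclusive
  edge (2, 8)→(14, 4): d=(12,-4) inclusive
  edge (14, 4)→(9, 8): d=(-5,4) inclusive
    (8,1)@(17, 3): e=[35,0,-7] → .  [on edge]
    (5,2)@(11, 5): e=[21,0,7] → X  [on edge]
    (6,2)@(13, 5): e=[21,8,-1] → .
    (2,3)@(5, 7): e=[7,0,21] → X  [on edge]
    (3,3)@(7, 7): e=[7,8,13] → X
    (4,3)@(9, 7): e=[7,16,5] → X
    (5,3)@(11, 7): e=[7,24,-3] → .
    (2,4)@(5, 9): e=[-7,24,11] → .
    (3,4)@(7, 9): e=[-7,32,3] → .
    (4,4)@(9, 9): e=[-7,40,-5] → .
  covered (4 px):
    . . . . . . . . .
    . . . . . . . . .
    . . . . . X . . .
    . . X X X . . . .
    . . . . . . . . .
T2:
  2·area = 72  (B↔C swapped to make it positive)
  edge (12, 8)→(4, 6): d=(-8,-2) inclusive
  edge (4, 6)→(16, 0): d=(12,-6) inclusive
  edge (16, 0)→(12, 8): d=(-4,8) inclusive
    (7,0)@(15, 1): e=[62,6,4] → X
    (8,0)@(17, 1): e=[66,18,-12] → .
    (5,1)@(11, 3): e=[38,6,28] → X
    (6,1)@(13, 3): e=[42,18,12] → X
    (7,1)@(15, 3): e=[46,30,-4] → .
    (3,2)@(7, 5): e=[14,6,52] → X
    (4,2)@(9, 5): e=[18,18,36] → X
    (7,2)@(15, 5): e=[30,54,-12] → .
    (3,3)@(7, 7): e=[-2,30,44] → .
    (4,3)@(9, 7): e=[2,42,28] → X
    (6,3)@(13, 7): e=[10,66,-4] → .
    (4,4)@(9, 9): e=[-14,66,20] → .
  covered (9 px):
    . . . . . . . X .
    . . . . . X X . .
    . . . X X X X . .
    . . . . X X . . .
    . . . . . . . . .

Final: 14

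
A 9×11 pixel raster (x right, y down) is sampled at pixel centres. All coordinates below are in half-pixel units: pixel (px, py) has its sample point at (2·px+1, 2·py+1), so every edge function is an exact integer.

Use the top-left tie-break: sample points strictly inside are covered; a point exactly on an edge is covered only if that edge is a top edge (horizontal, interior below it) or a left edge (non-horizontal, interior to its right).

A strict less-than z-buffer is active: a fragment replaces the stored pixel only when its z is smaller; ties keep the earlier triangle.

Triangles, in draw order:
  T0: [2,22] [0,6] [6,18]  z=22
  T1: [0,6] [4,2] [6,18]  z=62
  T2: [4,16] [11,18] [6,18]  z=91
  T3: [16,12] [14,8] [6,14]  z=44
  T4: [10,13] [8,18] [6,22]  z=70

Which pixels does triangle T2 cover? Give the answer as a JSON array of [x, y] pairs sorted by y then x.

T0:
  2·area = 72
  edge (2, 22)→(0, 6): d=(-2,-16) top-left  bias=+0
  edge (0, 6)→(6, 18): d=(6,12) right/bottom  bias=-1
  edge (6, 18)→(2, 22): d=(-4,4) right/bottom  bias=-1
    (8,3)@(17, 7): e=[270,-198,0] → ·  [on edge]
    (0,4)@(1, 9): e=[10,6,56] → #
    (1,4)@(3, 9): e=[42,-18,48] → ·
    (7,4)@(15, 9): e=[234,-162,0] → ·  [on edge]
    (0,5)@(1, 11): e=[6,18,48] → #
    (1,5)@(3, 11): e=[38,-6,40] → ·
    (6,5)@(13, 11): e=[198,-126,0] → ·  [on edge]
    (0,6)@(1, 13): e=[2,30,40] → #
    (1,6)@(3, 13): e=[34,6,32] → #
    (2,6)@(5, 13): e=[66,-18,24] → ·
    (5,6)@(11, 13): e=[162,-90,0] → ·  [on edge]
    (0,7)@(1, 15): e=[-2,42,32] → ·
    (4,7)@(9, 15): e=[126,-54,0] → ·  [on edge]
    (3,8)@(7, 17): e=[90,-18,0] → ·  [on edge]
    (2,9)@(5, 19): e=[54,18,0] → ·  [on edge]
    (1,10)@(3, 21): e=[18,54,0] → ·  [on edge]
  covered (8 px):
    · · · · · · · · ·
    · · · · · · · · ·
    · · · · · · · · ·
    · · · · · · · · ·
    # · · · · · · · ·
    # · · · · · · · ·
    # # · · · · · · ·
    · # · · · · · · ·
    · # # · · · · · ·
    · # · · · · · · ·
    · · · · · · · · ·
T1:
  2·area = 72
  edge (0, 6)→(4, 2): d=(4,-4) top-left  bias=+0
  edge (4, 2)→(6, 18): d=(2,16) right/bottom  bias=-1
  edge (6, 18)→(0, 6): d=(-6,-12) top-left  bias=+0
    (2,0)@(5, 1): e=[0,-18,90] → ·  [on edge]
    (1,1)@(3, 3): e=[0,18,54] → #  [on edge]
    (2,1)@(5, 3): e=[8,-14,78] → ·
    (0,2)@(1, 5): e=[0,54,18] → #  [on edge]
    (2,2)@(5, 5): e=[16,-10,66] → ·
    (0,3)@(1, 7): e=[8,58,6] → #
    (2,3)@(5, 7): e=[24,-6,54] → ·
    (0,4)@(1, 9): e=[16,62,-6] → ·
    (1,4)@(3, 9): e=[24,30,18] → #
    (2,4)@(5, 9): e=[32,-2,42] → ·
    (1,5)@(3, 11): e=[32,34,6] → #
    (2,5)@(5, 11): e=[40,2,30] → #
  covered (10 px):
    · · · · · · · · ·
    · # · · · · · · ·
    # # · · · · · · ·
    # # · · · · · · ·
    · # · · · · · · ·
    · # # · · · · · ·
    · · # · · · · · ·
    · · # · · · · · ·
    · · · · · · · · ·
    · · · · · · · · ·
    · · · · · · · · ·
T2:
  2·area = 10
  edge (4, 16)→(11, 18): d=(7,2) right/bottom  bias=-1
  edge (11, 18)→(6, 18): d=(-5,0) right/bottom  bias=-1
  edge (6, 18)→(4, 16): d=(-2,-2) top-left  bias=+0
    (0,6)@(1, 13): e=[-15,25,0] → ·  [on edge]
    (1,7)@(3, 15): e=[-5,15,0] → ·  [on edge]
    (2,8)@(5, 17): e=[5,5,0] → #  [on edge]
    (3,8)@(7, 17): e=[1,5,4] → #
    (4,8)@(9, 17): e=[-3,5,8] → ·
    (2,9)@(5, 19): e=[19,-5,-4] → ·
    (3,9)@(7, 19): e=[15,-5,0] → ·  [on edge]
    (4,10)@(9, 21): e=[25,-15,0] → ·  [on edge]
  covered (2 px):
    · · · · · · · · ·
    · · · · · · · · ·
    · · · · · · · · ·
    · · · · · · · · ·
    · · · · · · · · ·
    · · · · · · · · ·
    · · · · · · · · ·
    · · · · · · · · ·
    · · # # · · · · ·
    · · · · · · · · ·
    · · · · · · · · ·
T3:
  2·area = 44  (B↔C swapped to make it positive)
  edge (16, 12)→(6, 14): d=(-10,2) right/bottom  bias=-1
  edge (6, 14)→(14, 8): d=(8,-6) top-left  bias=+0
  edge (14, 8)→(16, 12): d=(2,4) right/bottom  bias=-1
    (6,4)@(13, 9): e=[36,2,6] → #
    (7,4)@(15, 9): e=[32,14,-2] → ·
    (5,5)@(11, 11): e=[20,6,18] → #
    (7,5)@(15, 11): e=[12,30,2] → #
    (8,5)@(17, 11): e=[8,42,-6] → ·
    (4,6)@(9, 13): e=[4,10,30] → #
    (5,6)@(11, 13): e=[0,22,22] → ·  [on edge]
    (6,6)@(13, 13): e=[-4,34,14] → ·
    (7,6)@(15, 13): e=[-8,46,6] → ·
    (0,7)@(1, 15): e=[0,-22,66] → ·  [on edge]
    (4,7)@(9, 15): e=[-16,26,34] → ·
  covered (5 px):
    · · · · · · · · ·
    · · · · · · · · ·
    · · · · · · · · ·
    · · · · · · · · ·
    · · · · · · # · ·
    · · · · · # # # ·
    · · · · # · · · ·
    · · · · · · · · ·
    · · · · · · · · ·
    · · · · · · · · ·
    · · · · · · · · ·
T4:
  2·area = 2
  edge (10, 13)→(8, 18): d=(-2,5) right/bottom  bias=-1
  edge (8, 18)→(6, 22): d=(-2,4) right/bottom  bias=-1
  edge (6, 22)→(10, 13): d=(4,-9) top-left  bias=+0
  covered (0 px):
    · · · · · · · · ·
    · · · · · · · · ·
    · · · · · · · · ·
    · · · · · · · · ·
    · · · · · · · · ·
    · · · · · · · · ·
    · · · · · · · · ·
    · · · · · · · · ·
    · · · · · · · · ·
    · · · · · · · · ·
    · · · · · · · · ·

Answer: [[2,8],[3,8]]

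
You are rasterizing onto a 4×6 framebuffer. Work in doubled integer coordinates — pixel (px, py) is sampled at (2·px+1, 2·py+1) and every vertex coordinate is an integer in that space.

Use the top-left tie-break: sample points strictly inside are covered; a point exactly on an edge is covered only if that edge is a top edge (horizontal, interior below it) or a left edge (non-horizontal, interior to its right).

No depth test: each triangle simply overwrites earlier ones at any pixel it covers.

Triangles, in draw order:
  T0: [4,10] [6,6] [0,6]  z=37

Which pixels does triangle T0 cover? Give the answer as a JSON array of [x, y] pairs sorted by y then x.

T0:
  2·area = 24  (B↔C swapped to make it positive)
  edge (4, 10)→(0, 6): d=(-4,-4) top-left  bias=+0
  edge (0, 6)→(6, 6): d=(6,0) top-left  bias=+0
  edge (6, 6)→(4, 10): d=(-2,4) right/bottom  bias=-1
    (0,3)@(1, 7): e=[0,6,18] → █  [on edge]
    (1,3)@(3, 7): e=[8,6,10] → █
    (2,3)@(5, 7): e=[16,6,2] → █
    (3,3)@(7, 7): e=[24,6,-6] → ·
    (0,4)@(1, 9): e=[-8,18,14] → ·
    (1,4)@(3, 9): e=[0,18,6] → █  [on edge]
    (2,4)@(5, 9): e=[8,18,-2] → ·
    (1,5)@(3, 11): e=[-8,30,2] → ·
    (2,5)@(5, 11): e=[0,30,-6] → ·  [on edge]
  covered (4 px):
    · · · ·
    · · · ·
    · · · ·
    █ █ █ ·
    · █ · ·
    · · · ·

Result: [[0,3],[1,3],[2,3],[1,4]]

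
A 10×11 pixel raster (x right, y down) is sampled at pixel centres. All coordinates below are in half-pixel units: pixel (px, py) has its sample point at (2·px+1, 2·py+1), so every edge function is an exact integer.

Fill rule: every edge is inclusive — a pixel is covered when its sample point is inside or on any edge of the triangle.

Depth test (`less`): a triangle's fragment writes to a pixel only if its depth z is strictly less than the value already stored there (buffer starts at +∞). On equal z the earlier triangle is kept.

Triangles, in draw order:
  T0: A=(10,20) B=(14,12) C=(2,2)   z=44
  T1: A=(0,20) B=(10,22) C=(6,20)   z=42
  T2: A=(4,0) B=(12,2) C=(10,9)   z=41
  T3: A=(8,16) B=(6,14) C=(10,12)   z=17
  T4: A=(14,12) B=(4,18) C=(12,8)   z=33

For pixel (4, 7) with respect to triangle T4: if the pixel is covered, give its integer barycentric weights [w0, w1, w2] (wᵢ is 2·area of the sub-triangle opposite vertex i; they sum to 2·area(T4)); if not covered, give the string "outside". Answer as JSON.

T0:
  2·area = 136  (B↔C swapped to make it positive)
  edge (10, 20)→(2, 2): d=(-8,-18) inclusive
  edge (2, 2)→(14, 12): d=(12,10) inclusive
  edge (14, 12)→(10, 20): d=(-4,8) inclusive
    (1,1)@(3, 3): e=[10,2,124] → X
    (2,1)@(5, 3): e=[46,-18,108] → .
    (1,2)@(3, 5): e=[-6,26,116] → .
    (2,2)@(5, 5): e=[30,6,100] → X
    (3,2)@(7, 5): e=[66,-14,84] → .
    (2,3)@(5, 7): e=[14,30,92] → X
    (3,3)@(7, 7): e=[50,10,76] → X
    (4,3)@(9, 7): e=[86,-10,60] → .
    (2,4)@(5, 9): e=[-2,54,84] → .
    (3,4)@(7, 9): e=[34,34,68] → X
    (4,4)@(9, 9): e=[70,14,52] → X
    (5,4)@(11, 9): e=[106,-6,36] → .
  covered (17 px):
    . . . . . . . . . .
    . X . . . . . . . .
    . . X . . . . . . .
    . . X X . . . . . .
    . . . X X . . . . .
    . . . X X X . . . .
    . . . X X X X . . .
    . . . . X X . . . .
    . . . . X X . . . .
    . . . . . . . . . .
    . . . . . . . . . .
T1:
  2·area = 12  (B↔C swapped to make it positive)
  edge (0, 20)→(6, 20): d=(6,0) inclusive
  edge (6, 20)→(10, 22): d=(4,2) inclusive
  edge (10, 22)→(0, 20): d=(-10,-2) inclusive
    (2,10)@(5, 21): e=[6,6,0] → X  [on edge]
    (3,10)@(7, 21): e=[6,2,4] → X
    (4,10)@(9, 21): e=[6,-2,8] → .
  covered (2 px):
    . . . . . . . . . .
    . . . . . . . . . .
    . . . . . . . . . .
    . . . . . . . . . .
    . . . . . . . . . .
    . . . . . . . . . .
    . . . . . . . . . .
    . . . . . . . . . .
    . . . . . . . . . .
    . . . . . . . . . .
    . . X X . . . . . .
T2:
  2·area = 60
  edge (4, 0)→(12, 2): d=(8,2) inclusive
  edge (12, 2)→(10, 9): d=(-2,7) inclusive
  edge (10, 9)→(4, 0): d=(-6,-9) inclusive
    (2,0)@(5, 1): e=[6,51,3] → X
    (3,0)@(7, 1): e=[2,37,21] → X
    (4,0)@(9, 1): e=[-2,23,39] → .
    (2,1)@(5, 3): e=[22,47,-9] → .
    (3,1)@(7, 3): e=[18,33,9] → X
    (4,1)@(9, 3): e=[14,19,27] → X
    (5,1)@(11, 3): e=[10,5,45] → X
    (6,1)@(13, 3): e=[6,-9,63] → .
    (3,2)@(7, 5): e=[34,29,-3] → .
    (4,2)@(9, 5): e=[30,15,15] → X
    (6,2)@(13, 5): e=[22,-13,51] → .
    (4,3)@(9, 7): e=[46,11,3] → X
  covered (8 px):
    . . X X . . . . . .
    . . . X X X . . . .
    . . . . X X . . . .
    . . . . X . . . . .
    . . . . . . . . . .
    . . . . . . . . . .
    . . . . . . . . . .
    . . . . . . . . . .
    . . . . . . . . . .
    . . . . . . . . . .
    . . . . . . . . . .
T3:
  2·area = 12
  edge (8, 16)→(6, 14): d=(-2,-2) inclusive
  edge (6, 14)→(10, 12): d=(4,-2) inclusive
  edge (10, 12)→(8, 16): d=(-2,4) inclusive
    (0,4)@(1, 9): e=[0,-30,42] → .  [on edge]
    (1,5)@(3, 11): e=[0,-18,30] → .  [on edge]
    (2,6)@(5, 13): e=[0,-6,18] → .  [on edge]
    (4,6)@(9, 13): e=[8,2,2] → X
    (5,6)@(11, 13): e=[12,6,-6] → .
    (3,7)@(7, 15): e=[0,6,6] → X  [on edge]
    (4,7)@(9, 15): e=[4,10,-2] → .
    (3,8)@(7, 17): e=[-4,14,2] → .
    (4,8)@(9, 17): e=[0,18,-6] → .  [on edge]
    (5,9)@(11, 19): e=[0,30,-18] → .  [on edge]
    (6,10)@(13, 21): e=[0,42,-30] → .  [on edge]
  covered (2 px):
    . . . . . . . . . .
    . . . . . . . . . .
    . . . . . . . . . .
    . . . . . . . . . .
    . . . . . . . . . .
    . . . . . . . . . .
    . . . . X . . . . .
    . . . X . . . . . .
    . . . . . . . . . .
    . . . . . . . . . .
    . . . . . . . . . .
T4:
  2·area = 52
  edge (14, 12)→(4, 18): d=(-10,6) inclusive
  edge (4, 18)→(12, 8): d=(8,-10) inclusive
  edge (12, 8)→(14, 12): d=(2,4) inclusive
    (9,4)@(19, 9): e=[0,78,-26] → .  [on edge]
    (5,5)@(11, 11): e=[28,14,10] → X
    (6,5)@(13, 11): e=[16,34,2] → X
    (7,5)@(15, 11): e=[4,54,-6] → .
    (4,6)@(9, 13): e=[20,10,22] → X
    (6,6)@(13, 13): e=[-4,50,6] → .
    (3,7)@(7, 15): e=[12,6,34] → X
    (4,7)@(9, 15): e=[0,26,26] → X  [on edge]
    (5,7)@(11, 15): e=[-12,46,18] → .
    (2,8)@(5, 17): e=[4,2,46] → X
    (3,8)@(7, 17): e=[-8,22,38] → .
    (4,8)@(9, 17): e=[-20,42,30] → .
  covered (7 px):
    . . . . . . . . . .
    . . . . . . . . . .
    . . . . . . . . . .
    . . . . . . . . . .
    . . . . . . . . . .
    . . . . . X X . . .
    . . . . X X . . . .
    . . . X X . . . . .
    . . X . . . . . . .
    . . . . . . . . . .
    . . . . . . . . . .

Result: [26,26,0]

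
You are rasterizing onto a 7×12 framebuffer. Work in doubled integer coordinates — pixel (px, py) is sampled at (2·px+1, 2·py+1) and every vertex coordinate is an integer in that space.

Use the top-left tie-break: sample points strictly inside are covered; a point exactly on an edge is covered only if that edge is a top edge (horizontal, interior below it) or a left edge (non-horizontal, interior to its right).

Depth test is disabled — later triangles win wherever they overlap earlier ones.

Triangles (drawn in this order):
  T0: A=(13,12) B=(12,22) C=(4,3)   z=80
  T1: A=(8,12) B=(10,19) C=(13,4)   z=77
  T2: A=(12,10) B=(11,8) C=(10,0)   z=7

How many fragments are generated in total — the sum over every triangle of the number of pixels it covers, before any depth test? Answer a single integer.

T0:
  2·area = 99
  edge (13, 12)→(12, 22): d=(-1,10) right/bottom  bias=-1
  edge (12, 22)→(4, 3): d=(-8,-19) top-left  bias=+0
  edge (4, 3)→(13, 12): d=(9,9) right/bottom  bias=-1
    (2,2)@(5, 5): e=[87,3,9] → █
    (3,2)@(7, 5): e=[67,41,-9] → ·
    (2,3)@(5, 7): e=[85,-13,27] → ·
    (3,3)@(7, 7): e=[65,25,9] → █
    (4,3)@(9, 7): e=[45,63,-9] → ·
    (3,4)@(7, 9): e=[63,9,27] → █
    (4,4)@(9, 9): e=[43,47,9] → █
    (5,4)@(11, 9): e=[23,85,-9] → ·
    (3,5)@(7, 11): e=[61,-7,45] → ·
    (4,5)@(9, 11): e=[41,31,27] → █
    (5,5)@(11, 11): e=[21,69,9] → █
    (6,5)@(13, 11): e=[1,107,-9] → ·
  covered (11 px):
    · · · · · · ·
    · · · · · · ·
    · · █ · · · ·
    · · · █ · · ·
    · · · █ █ · ·
    · · · · █ █ ·
    · · · · █ █ ·
    · · · · · █ ·
    · · · · · █ ·
    · · · · · █ ·
    · · · · · · ·
    · · · · · · ·
T1:
  2·area = 51  (B↔C swapped to make it positive)
  edge (8, 12)→(13, 4): d=(5,-8) top-left  bias=+0
  edge (13, 4)→(10, 19): d=(-3,15) right/bottom  bias=-1
  edge (10, 19)→(8, 12): d=(-2,-7) top-left  bias=+0
    (5,4)@(11, 9): e=[9,15,27] → █
    (6,4)@(13, 9): e=[25,-15,41] → ·
    (4,5)@(9, 11): e=[3,39,9] → █
    (6,5)@(13, 11): e=[35,-21,37] → ·
    (4,6)@(9, 13): e=[13,33,5] → █
    (6,6)@(13, 13): e=[45,-27,33] → ·
    (4,7)@(9, 15): e=[23,27,1] → █
    (5,7)@(11, 15): e=[39,-3,15] → ·
    (4,8)@(9, 17): e=[33,21,-3] → ·
  covered (6 px):
    · · · · · · ·
    · · · · · · ·
    · · · · · · ·
    · · · · · · ·
    · · · · · █ ·
    · · · · █ █ ·
    · · · · █ █ ·
    · · · · █ · ·
    · · · · · · ·
    · · · · · · ·
    · · · · · · ·
    · · · · · · ·
T2:
  2·area = 6
  edge (12, 10)→(11, 8): d=(-1,-2) top-left  bias=+0
  edge (11, 8)→(10, 0): d=(-1,-8) top-left  bias=+0
  edge (10, 0)→(12, 10): d=(2,10) right/bottom  bias=-1
    (5,2)@(11, 5): e=[3,3,0] → ·  [on edge]
    (5,3)@(11, 7): e=[1,1,4] → █
    (6,3)@(13, 7): e=[5,17,-16] → ·
    (5,4)@(11, 9): e=[-1,-1,8] → ·
    (6,7)@(13, 15): e=[-3,9,0] → ·  [on edge]
  covered (1 px):
    · · · · · · ·
    · · · · · · ·
    · · · · · · ·
    · · · · · █ ·
    · · · · · · ·
    · · · · · · ·
    · · · · · · ·
    · · · · · · ·
    · · · · · · ·
    · · · · · · ·
    · · · · · · ·
    · · · · · · ·

Result: 18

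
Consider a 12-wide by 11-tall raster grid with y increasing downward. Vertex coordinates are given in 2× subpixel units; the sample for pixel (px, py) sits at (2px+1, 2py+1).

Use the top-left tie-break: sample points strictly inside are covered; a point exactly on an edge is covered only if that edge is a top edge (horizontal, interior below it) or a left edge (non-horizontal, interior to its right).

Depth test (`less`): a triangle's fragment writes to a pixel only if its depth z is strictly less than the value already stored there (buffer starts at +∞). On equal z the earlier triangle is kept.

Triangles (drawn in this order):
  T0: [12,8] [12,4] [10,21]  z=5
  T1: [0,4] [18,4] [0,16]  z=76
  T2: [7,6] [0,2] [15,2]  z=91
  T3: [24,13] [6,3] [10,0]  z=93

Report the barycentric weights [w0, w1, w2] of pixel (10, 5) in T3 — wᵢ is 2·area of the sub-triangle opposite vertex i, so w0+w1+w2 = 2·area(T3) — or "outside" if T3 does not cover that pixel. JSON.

T0:
  2·area = 8  (B↔C swapped to make it positive)
  edge (12, 8)→(10, 21): d=(-2,13) right/bottom  bias=-1
  edge (10, 21)→(12, 4): d=(2,-17) top-left  bias=+0
  edge (12, 4)→(12, 8): d=(0,4) right/bottom  bias=-1
    (5,6)@(11, 13): e=[3,1,4] → █
    (6,6)@(13, 13): e=[-23,35,-4] → ·
    (5,7)@(11, 15): e=[-1,5,4] → ·
  covered (1 px):
    · · · · · · · · · · · ·
    · · · · · · · · · · · ·
    · · · · · · · · · · · ·
    · · · · · · · · · · · ·
    · · · · · · · · · · · ·
    · · · · · · · · · · · ·
    · · · · · █ · · · · · ·
    · · · · · · · · · · · ·
    · · · · · · · · · · · ·
    · · · · · · · · · · · ·
    · · · · · · · · · · · ·
T1:
  2·area = 216
  edge (0, 4)→(18, 4): d=(18,0) top-left  bias=+0
  edge (18, 4)→(0, 16): d=(-18,12) right/bottom  bias=-1
  edge (0, 16)→(0, 4): d=(0,-12) top-left  bias=+0
    (0,2)@(1, 5): e=[18,186,12] → █
    (1,2)@(3, 5): e=[18,162,36] → █
    (2,2)@(5, 5): e=[18,138,60] → █
    (3,2)@(7, 5): e=[18,114,84] → █
    (4,2)@(9, 5): e=[18,90,108] → █
    (5,2)@(11, 5): e=[18,66,132] → █
    (6,2)@(13, 5): e=[18,42,156] → █
    (7,2)@(15, 5): e=[18,18,180] → █
    (8,2)@(17, 5): e=[18,-6,204] → ·
    (0,3)@(1, 7): e=[54,150,12] → █
    (7,3)@(15, 7): e=[54,-18,180] → ·
    (0,4)@(1, 9): e=[90,114,12] → █
  covered (27 px):
    · · · · · · · · · · · ·
    · · · · · · · · · · · ·
    █ █ █ █ █ █ █ █ · · · ·
    █ █ █ █ █ █ █ · · · · ·
    █ █ █ █ █ · · · · · · ·
    █ █ █ █ · · · · · · · ·
    █ █ · · · · · · · · · ·
    █ · · · · · · · · · · ·
    · · · · · · · · · · · ·
    · · · · · · · · · · · ·
    · · · · · · · · · · · ·
T2:
  2·area = 60
  edge (7, 6)→(0, 2): d=(-7,-4) top-left  bias=+0
  edge (0, 2)→(15, 2): d=(15,0) top-left  bias=+0
  edge (15, 2)→(7, 6): d=(-8,4) right/bottom  bias=-1
    (8,0)@(17, 1): e=[75,-15,0] → ·  [on edge]
    (1,1)@(3, 3): e=[5,15,40] → █
    (2,1)@(5, 3): e=[13,15,32] → █
    (3,1)@(7, 3): e=[21,15,24] → █
    (4,1)@(9, 3): e=[29,15,16] → █
    (5,1)@(11, 3): e=[37,15,8] → █
    (6,1)@(13, 3): e=[45,15,0] → ·  [on edge]
    (1,2)@(3, 5): e=[-9,45,24] → ·
    (2,2)@(5, 5): e=[-1,45,16] → ·
    (3,2)@(7, 5): e=[7,45,8] → █
    (4,2)@(9, 5): e=[15,45,0] → ·  [on edge]
    (5,2)@(11, 5): e=[23,45,-8] → ·
    (2,3)@(5, 7): e=[-15,75,0] → ·  [on edge]
    (0,4)@(1, 9): e=[-45,105,0] → ·  [on edge]
  covered (6 px):
    · · · · · · · · · · · ·
    · █ █ █ █ █ · · · · · ·
    · · · █ · · · · · · · ·
    · · · · · · · · · · · ·
    · · · · · · · · · · · ·
    · · · · · · · · · · · ·
    · · · · · · · · · · · ·
    · · · · · · · · · · · ·
    · · · · · · · · · · · ·
    · · · · · · · · · · · ·
    · · · · · · · · · · · ·
T3:
  2·area = 94
  edge (24, 13)→(6, 3): d=(-18,-10) top-left  bias=+0
  edge (6, 3)→(10, 0): d=(4,-3) top-left  bias=+0
  edge (10, 0)→(24, 13): d=(14,13) right/bottom  bias=-1
    (4,0)@(9, 1): e=[66,1,27] → █
    (5,0)@(11, 1): e=[86,7,1] → █
    (6,0)@(13, 1): e=[106,13,-25] → ·
    (3,1)@(7, 3): e=[10,3,81] → █
    (6,1)@(13, 3): e=[70,21,3] → █
    (7,1)@(15, 3): e=[90,27,-23] → ·
    (3,2)@(7, 5): e=[-26,11,109] → ·
    (4,2)@(9, 5): e=[-6,17,83] → ·
    (5,2)@(11, 5): e=[14,23,57] → █
    (7,2)@(15, 5): e=[54,35,5] → █
    (8,2)@(17, 5): e=[74,41,-21] → ·
    (5,3)@(11, 7): e=[-22,31,85] → ·
  covered (14 px):
    · · · · █ █ · · · · · ·
    · · · █ █ █ █ · · · · ·
    · · · · · █ █ █ · · · ·
    · · · · · · · █ █ · · ·
    · · · · · · · · █ █ · ·
    · · · · · · · · · · █ ·
    · · · · · · · · · · · ·
    · · · · · · · · · · · ·
    · · · · · · · · · · · ·
    · · · · · · · · · · · ·
    · · · · · · · · · · · ·

Result: [77,11,6]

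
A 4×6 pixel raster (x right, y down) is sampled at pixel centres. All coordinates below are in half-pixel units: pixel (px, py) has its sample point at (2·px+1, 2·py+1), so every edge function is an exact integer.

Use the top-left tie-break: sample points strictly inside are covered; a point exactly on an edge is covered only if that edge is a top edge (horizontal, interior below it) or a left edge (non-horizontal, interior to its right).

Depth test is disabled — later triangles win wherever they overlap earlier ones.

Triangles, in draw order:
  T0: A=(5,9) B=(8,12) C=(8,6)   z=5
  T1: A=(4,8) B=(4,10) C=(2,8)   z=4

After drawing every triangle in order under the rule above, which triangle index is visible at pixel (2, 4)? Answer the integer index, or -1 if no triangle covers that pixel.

T0:
  2·area = 18  (B↔C swapped to make it positive)
  edge (5, 9)→(8, 6): d=(3,-3) top-left  bias=+0
  edge (8, 6)→(8, 12): d=(0,6) right/bottom  bias=-1
  edge (8, 12)→(5, 9): d=(-3,-3) top-left  bias=+0
    (0,2)@(1, 5): e=[-24,42,0] → ·  [on edge]
    (1,3)@(3, 7): e=[-12,30,0] → ·  [on edge]
    (3,3)@(7, 7): e=[0,6,12] → █  [on edge]
    (2,4)@(5, 9): e=[0,18,0] → █  [on edge]
    (1,5)@(3, 11): e=[0,30,-12] → ·  [on edge]
    (2,5)@(5, 11): e=[6,18,-6] → ·
    (3,5)@(7, 11): e=[12,6,0] → █  [on edge]
  covered (4 px):
    · · · ·
    · · · ·
    · · · ·
    · · · █
    · · █ █
    · · · █
T1:
  2·area = 4
  edge (4, 8)→(4, 10): d=(0,2) right/bottom  bias=-1
  edge (4, 10)→(2, 8): d=(-2,-2) top-left  bias=+0
  edge (2, 8)→(4, 8): d=(2,0) top-left  bias=+0
    (0,3)@(1, 7): e=[6,0,-2] → ·  [on edge]
    (1,4)@(3, 9): e=[2,0,2] → █  [on edge]
    (2,4)@(5, 9): e=[-2,4,2] → ·
    (1,5)@(3, 11): e=[2,-4,6] → ·
    (2,5)@(5, 11): e=[-2,0,6] → ·  [on edge]
  covered (1 px):
    · · · ·
    · · · ·
    · · · ·
    · · · ·
    · █ · ·
    · · · ·

Z-buffer (winner per pixel, '.' = empty):
  . . . .
  . . . .
  . . . .
  . . . 0
  . 1 0 0
  . . . 0

Final: 0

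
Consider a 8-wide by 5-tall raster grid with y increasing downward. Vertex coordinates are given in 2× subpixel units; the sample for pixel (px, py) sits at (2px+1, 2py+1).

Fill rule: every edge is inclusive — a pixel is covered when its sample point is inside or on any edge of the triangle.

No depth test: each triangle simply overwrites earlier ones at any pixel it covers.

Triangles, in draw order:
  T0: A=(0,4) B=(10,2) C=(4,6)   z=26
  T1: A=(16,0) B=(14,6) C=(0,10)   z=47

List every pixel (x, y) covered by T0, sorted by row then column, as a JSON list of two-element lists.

T0:
  2·area = 28
  edge (0, 4)→(10, 2): d=(10,-2) inclusive
  edge (10, 2)→(4, 6): d=(-6,4) inclusive
  edge (4, 6)→(0, 4): d=(-4,-2) inclusive
    (7,0)@(15, 1): e=[0,-14,42] → ·  [on edge]
    (2,1)@(5, 3): e=[0,14,14] → █  [on edge]
    (3,1)@(7, 3): e=[4,6,18] → █
    (4,1)@(9, 3): e=[8,-2,22] → ·
    (1,2)@(3, 5): e=[16,10,2] → █
    (3,2)@(7, 5): e=[24,-6,10] → ·
    (1,3)@(3, 7): e=[36,-2,-6] → ·
    (2,3)@(5, 7): e=[40,-10,-2] → ·
  covered (4 px):
    · · · · · · · ·
    · · █ █ · · · ·
    · █ █ · · · · ·
    · · · · · · · ·
    · · · · · · · ·
T1:
  2·area = 76
  edge (16, 0)→(14, 6): d=(-2,6) inclusive
  edge (14, 6)→(0, 10): d=(-14,4) inclusive
  edge (0, 10)→(16, 0): d=(16,-10) inclusive
    (7,0)@(15, 1): e=[4,66,6] → █
    (6,1)@(13, 3): e=[12,46,18] → █
    (7,1)@(15, 3): e=[0,38,38] → █  [on edge]
    (4,2)@(9, 5): e=[32,34,10] → █
    (5,2)@(11, 5): e=[20,26,30] → █
    (7,2)@(15, 5): e=[-4,10,70] → ·
    (2,3)@(5, 7): e=[52,22,2] → █
    (3,3)@(7, 7): e=[40,14,22] → █
    (5,3)@(11, 7): e=[16,-2,62] → ·
    (6,3)@(13, 7): e=[4,-10,82] → ·
    (1,4)@(3, 9): e=[60,2,14] → █
    (2,4)@(5, 9): e=[48,-6,34] → ·
    (6,4)@(13, 9): e=[0,-38,114] → ·  [on edge]
  covered (10 px):
    · · · · · · · █
    · · · · · · █ █
    · · · · █ █ █ ·
    · · █ █ █ · · ·
    · █ · · · · · ·

Result: [[2,1],[3,1],[1,2],[2,2]]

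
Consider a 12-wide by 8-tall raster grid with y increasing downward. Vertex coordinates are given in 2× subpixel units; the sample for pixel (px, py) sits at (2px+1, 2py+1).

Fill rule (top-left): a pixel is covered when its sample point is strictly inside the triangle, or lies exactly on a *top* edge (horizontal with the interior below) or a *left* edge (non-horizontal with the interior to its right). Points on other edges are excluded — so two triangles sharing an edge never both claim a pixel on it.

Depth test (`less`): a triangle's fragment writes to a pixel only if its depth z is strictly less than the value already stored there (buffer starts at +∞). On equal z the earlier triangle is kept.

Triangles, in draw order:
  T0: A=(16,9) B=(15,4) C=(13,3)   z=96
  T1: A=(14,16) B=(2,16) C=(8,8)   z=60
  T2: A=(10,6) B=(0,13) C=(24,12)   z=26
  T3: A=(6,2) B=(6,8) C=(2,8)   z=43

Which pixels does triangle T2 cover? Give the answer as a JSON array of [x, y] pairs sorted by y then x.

T0:
  2·area = 9  (B↔C swapped to make it positive)
  edge (16, 9)→(13, 3): d=(-3,-6) top-left  bias=+0
  edge (13, 3)→(15, 4): d=(2,1) right/bottom  bias=-1
  edge (15, 4)→(16, 9): d=(1,5) right/bottom  bias=-1
    (4,0)@(9, 1): e=[-18,0,27] → ·  [on edge]
    (6,1)@(13, 3): e=[0,0,9] → ·  [on edge]
    (7,2)@(15, 5): e=[6,2,1] → █
    (8,2)@(17, 5): e=[18,0,-9] → ·  [on edge]
    (7,3)@(15, 7): e=[0,6,3] → █  [on edge]
    (8,3)@(17, 7): e=[12,4,-7] → ·
    (10,3)@(21, 7): e=[36,0,-27] → ·  [on edge]
    (7,4)@(15, 9): e=[-6,10,5] → ·
    (8,5)@(17, 11): e=[0,12,-3] → ·  [on edge]
    (9,7)@(19, 15): e=[0,18,-9] → ·  [on edge]
  covered (2 px):
    · · · · · · · · · · · ·
    · · · · · · · · · · · ·
    · · · · · · · █ · · · ·
    · · · · · · · █ · · · ·
    · · · · · · · · · · · ·
    · · · · · · · · · · · ·
    · · · · · · · · · · · ·
    · · · · · · · · · · · ·
T1:
  2·area = 96
  edge (14, 16)→(2, 16): d=(-12,0) right/bottom  bias=-1
  edge (2, 16)→(8, 8): d=(6,-8) top-left  bias=+0
  edge (8, 8)→(14, 16): d=(6,8) right/bottom  bias=-1
    (3,5)@(7, 11): e=[60,10,26] → █
    (4,5)@(9, 11): e=[60,26,10] → █
    (5,5)@(11, 11): e=[60,42,-6] → ·
    (2,6)@(5, 13): e=[36,6,54] → █
    (5,6)@(11, 13): e=[36,54,6] → █
    (6,6)@(13, 13): e=[36,70,-10] → ·
    (1,7)@(3, 15): e=[12,2,82] → █
    (6,7)@(13, 15): e=[12,82,2] → █
    (7,7)@(15, 15): e=[12,98,-14] → ·
  covered (12 px):
    · · · · · · · · · · · ·
    · · · · · · · · · · · ·
    · · · · · · · · · · · ·
    · · · · · · · · · · · ·
    · · · · · · · · · · · ·
    · · · █ █ · · · · · · ·
    · · █ █ █ █ · · · · · ·
    · █ █ █ █ █ █ · · · · ·
T2:
  2·area = 158  (B↔C swapped to make it positive)
  edge (10, 6)→(24, 12): d=(14,6) right/bottom  bias=-1
  edge (24, 12)→(0, 13): d=(-24,1) right/bottom  bias=-1
  edge (0, 13)→(10, 6): d=(10,-7) top-left  bias=+0
    (1,1)@(3, 3): e=[0,237,-79] → ·  [on edge]
    (4,3)@(9, 7): e=[20,135,3] → █
    (5,3)@(11, 7): e=[8,133,17] → █
    (6,3)@(13, 7): e=[-4,131,31] → ·
    (3,4)@(7, 9): e=[60,89,9] → █
    (6,4)@(13, 9): e=[24,83,51] → █
    (7,4)@(15, 9): e=[12,81,65] → █
    (8,4)@(17, 9): e=[0,79,79] → ·  [on edge]
    (1,5)@(3, 11): e=[112,45,1] → █
    (2,5)@(5, 11): e=[100,43,15] → █
    (8,5)@(17, 11): e=[28,31,99] → █
    (9,5)@(19, 11): e=[16,29,113] → █
  covered (17 px):
    · · · · · · · · · · · ·
    · · · · · · · · · · · ·
    · · · · · · · · · · · ·
    · · · · █ █ · · · · · ·
    · · · █ █ █ █ █ · · · ·
    · █ █ █ █ █ █ █ █ █ █ ·
    · · · · · · · · · · · ·
    · · · · · · · · · · · ·
T3:
  2·area = 24
  edge (6, 2)→(6, 8): d=(0,6) right/bottom  bias=-1
  edge (6, 8)→(2, 8): d=(-4,0) right/bottom  bias=-1
  edge (2, 8)→(6, 2): d=(4,-6) top-left  bias=+0
    (2,2)@(5, 5): e=[6,12,6] → █
    (3,2)@(7, 5): e=[-6,12,18] → ·
    (1,3)@(3, 7): e=[18,4,2] → █
    (3,3)@(7, 7): e=[-6,4,26] → ·
    (1,4)@(3, 9): e=[18,-4,10] → ·
    (2,4)@(5, 9): e=[6,-4,22] → ·
  covered (3 px):
    · · · · · · · · · · · ·
    · · · · · · · · · · · ·
    · · █ · · · · · · · · ·
    · █ █ · · · · · · · · ·
    · · · · · · · · · · · ·
    · · · · · · · · · · · ·
    · · · · · · · · · · · ·
    · · · · · · · · · · · ·

Result: [[4,3],[5,3],[3,4],[4,4],[5,4],[6,4],[7,4],[1,5],[2,5],[3,5],[4,5],[5,5],[6,5],[7,5],[8,5],[9,5],[10,5]]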